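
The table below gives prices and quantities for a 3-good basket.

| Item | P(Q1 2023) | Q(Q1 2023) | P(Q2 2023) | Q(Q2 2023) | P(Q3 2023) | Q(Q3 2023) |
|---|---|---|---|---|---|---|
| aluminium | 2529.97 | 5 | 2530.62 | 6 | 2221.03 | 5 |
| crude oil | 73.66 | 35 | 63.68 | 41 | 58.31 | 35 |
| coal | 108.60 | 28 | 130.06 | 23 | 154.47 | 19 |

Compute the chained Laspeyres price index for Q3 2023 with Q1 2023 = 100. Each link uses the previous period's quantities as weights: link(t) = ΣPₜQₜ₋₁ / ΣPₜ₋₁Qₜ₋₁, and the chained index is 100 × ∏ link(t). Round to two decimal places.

94.00

Link Q1 2023→Q2 2023:
ΣP(Q2 2023)Q(Q1 2023) = 2530.62×5 + 63.68×35 + 130.06×28 = 12653.1 + 2228.8 + 3641.68 = 18523.58
ΣP(Q1 2023)Q(Q1 2023) = 2529.97×5 + 73.66×35 + 108.60×28 = 12649.85 + 2578.1 + 3040.8 = 18268.75
link = 18523.58/18268.75 = 1.013949
Link Q2 2023→Q3 2023:
ΣP(Q3 2023)Q(Q2 2023) = 2221.03×6 + 58.31×41 + 154.47×23 = 13326.18 + 2390.71 + 3552.81 = 19269.7
ΣP(Q2 2023)Q(Q2 2023) = 2530.62×6 + 63.68×41 + 130.06×23 = 15183.72 + 2610.88 + 2991.38 = 20785.98
link = 19269.7/20785.98 = 0.927053
Chained index = 100 × 1.013949 × 0.927053 = 93.9984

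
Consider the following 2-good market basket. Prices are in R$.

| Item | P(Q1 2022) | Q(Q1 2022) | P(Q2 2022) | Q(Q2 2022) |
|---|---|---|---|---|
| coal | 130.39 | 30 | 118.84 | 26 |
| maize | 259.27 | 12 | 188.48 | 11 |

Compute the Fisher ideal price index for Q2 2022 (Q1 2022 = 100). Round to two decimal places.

Laspeyres component (base-period weights):
ΣP(Q2 2022)Q(Q1 2022) = 118.84×30 + 188.48×12 = 3565.2 + 2261.76 = 5826.96
ΣP(Q1 2022)Q(Q1 2022) = 130.39×30 + 259.27×12 = 3911.7 + 3111.24 = 7022.94
L = 5826.96 / 7022.94 × 100 = 82.9704
Paasche component (current-period weights):
ΣP(Q2 2022)Q(Q2 2022) = 118.84×26 + 188.48×11 = 3089.84 + 2073.28 = 5163.12
ΣP(Q1 2022)Q(Q2 2022) = 130.39×26 + 259.27×11 = 3390.14 + 2851.97 = 6242.11
P = 5163.12 / 6242.11 × 100 = 82.7143
Fisher = √(L × P) = √(82.9704 × 82.7143) = 82.8423

82.84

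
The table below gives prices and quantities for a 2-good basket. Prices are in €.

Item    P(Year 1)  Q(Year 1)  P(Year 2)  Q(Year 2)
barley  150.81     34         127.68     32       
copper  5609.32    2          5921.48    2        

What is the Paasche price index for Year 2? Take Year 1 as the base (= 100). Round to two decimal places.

Paasche price index uses current-period quantities as weights.
ΣP(Year 2)·Q(Year 2) = 127.68×32 + 5921.48×2 = 4085.76 + 11842.96 = 15928.72
ΣP(Year 1)·Q(Year 2) = 150.81×32 + 5609.32×2 = 4825.92 + 11218.64 = 16044.56
Index = 15928.72 / 16044.56 × 100 = 99.2780

99.28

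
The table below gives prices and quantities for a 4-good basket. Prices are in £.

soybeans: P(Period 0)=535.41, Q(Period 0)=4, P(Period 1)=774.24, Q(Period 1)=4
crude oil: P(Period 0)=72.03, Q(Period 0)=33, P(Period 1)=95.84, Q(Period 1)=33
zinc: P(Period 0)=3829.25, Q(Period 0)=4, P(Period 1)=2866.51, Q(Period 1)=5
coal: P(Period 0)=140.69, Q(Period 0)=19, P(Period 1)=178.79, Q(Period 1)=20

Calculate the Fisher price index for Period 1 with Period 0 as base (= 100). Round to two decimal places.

92.55

Laspeyres component (base-period weights):
ΣP(Period 1)Q(Period 0) = 774.24×4 + 95.84×33 + 2866.51×4 + 178.79×19 = 3096.96 + 3162.72 + 11466.04 + 3397.01 = 21122.73
ΣP(Period 0)Q(Period 0) = 535.41×4 + 72.03×33 + 3829.25×4 + 140.69×19 = 2141.64 + 2376.99 + 15317 + 2673.11 = 22508.74
L = 21122.73 / 22508.74 × 100 = 93.8423
Paasche component (current-period weights):
ΣP(Period 1)Q(Period 1) = 774.24×4 + 95.84×33 + 2866.51×5 + 178.79×20 = 3096.96 + 3162.72 + 14332.55 + 3575.8 = 24168.03
ΣP(Period 0)Q(Period 1) = 535.41×4 + 72.03×33 + 3829.25×5 + 140.69×20 = 2141.64 + 2376.99 + 19146.25 + 2813.8 = 26478.68
P = 24168.03 / 26478.68 × 100 = 91.2735
Fisher = √(L × P) = √(93.8423 × 91.2735) = 92.5490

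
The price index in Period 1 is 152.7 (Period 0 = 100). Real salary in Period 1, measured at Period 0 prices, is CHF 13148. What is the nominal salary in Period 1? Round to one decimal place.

Nominal = Real × (Index/100) = 13148 × (152.7/100)
        = 13148 × 1.527 = 20076.9960

20077.0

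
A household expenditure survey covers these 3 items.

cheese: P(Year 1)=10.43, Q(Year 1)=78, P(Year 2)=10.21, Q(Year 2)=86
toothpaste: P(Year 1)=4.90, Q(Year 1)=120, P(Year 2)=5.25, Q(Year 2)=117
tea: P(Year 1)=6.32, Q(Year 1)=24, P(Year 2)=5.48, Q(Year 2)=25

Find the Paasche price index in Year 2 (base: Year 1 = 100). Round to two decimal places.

Paasche price index uses current-period quantities as weights.
ΣP(Year 2)·Q(Year 2) = 10.21×86 + 5.25×117 + 5.48×25 = 878.06 + 614.25 + 137 = 1629.31
ΣP(Year 1)·Q(Year 2) = 10.43×86 + 4.90×117 + 6.32×25 = 896.98 + 573.3 + 158 = 1628.28
Index = 1629.31 / 1628.28 × 100 = 100.0633

100.06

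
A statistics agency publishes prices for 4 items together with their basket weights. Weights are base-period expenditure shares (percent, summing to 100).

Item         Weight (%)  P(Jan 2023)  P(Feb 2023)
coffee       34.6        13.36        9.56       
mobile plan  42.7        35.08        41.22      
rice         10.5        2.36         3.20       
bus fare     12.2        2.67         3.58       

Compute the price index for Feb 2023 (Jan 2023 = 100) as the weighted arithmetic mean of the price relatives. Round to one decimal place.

coffee: 34.6 × (9.56/13.36) = 34.6 × 0.715569 = 24.7587
mobile plan: 42.7 × (41.22/35.08) = 42.7 × 1.175029 = 50.1737
rice: 10.5 × (3.20/2.36) = 10.5 × 1.355932 = 14.2373
bus fare: 12.2 × (3.58/2.67) = 12.2 × 1.340824 = 16.3581
Index = Σ wᵢ·(p₁ᵢ/p₀ᵢ) = 24.7587 + 50.1737 + 14.2373 + 16.3581 = 105.5277

105.5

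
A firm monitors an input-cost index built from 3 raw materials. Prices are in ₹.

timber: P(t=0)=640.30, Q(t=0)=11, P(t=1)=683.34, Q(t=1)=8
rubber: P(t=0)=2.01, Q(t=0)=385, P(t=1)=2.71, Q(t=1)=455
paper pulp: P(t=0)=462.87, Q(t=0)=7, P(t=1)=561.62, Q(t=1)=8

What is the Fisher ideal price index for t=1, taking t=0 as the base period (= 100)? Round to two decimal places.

113.94

Laspeyres component (base-period weights):
ΣP(t=1)Q(t=0) = 683.34×11 + 2.71×385 + 561.62×7 = 7516.74 + 1043.35 + 3931.34 = 12491.43
ΣP(t=0)Q(t=0) = 640.30×11 + 2.01×385 + 462.87×7 = 7043.3 + 773.85 + 3240.09 = 11057.24
L = 12491.43 / 11057.24 × 100 = 112.9706
Paasche component (current-period weights):
ΣP(t=1)Q(t=1) = 683.34×8 + 2.71×455 + 561.62×8 = 5466.72 + 1233.05 + 4492.96 = 11192.73
ΣP(t=0)Q(t=1) = 640.30×8 + 2.01×455 + 462.87×8 = 5122.4 + 914.55 + 3702.96 = 9739.91
P = 11192.73 / 9739.91 × 100 = 114.9162
Fisher = √(L × P) = √(112.9706 × 114.9162) = 113.9392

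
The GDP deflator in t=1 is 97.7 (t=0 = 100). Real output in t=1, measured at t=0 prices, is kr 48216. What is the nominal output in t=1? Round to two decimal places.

47107.03

Nominal = Real × (Index/100) = 48216 × (97.7/100)
        = 48216 × 0.977 = 47107.0320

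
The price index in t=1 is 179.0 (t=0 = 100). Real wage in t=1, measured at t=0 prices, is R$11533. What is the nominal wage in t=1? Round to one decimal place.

Nominal = Real × (Index/100) = 11533 × (179.0/100)
        = 11533 × 1.790 = 20644.0700

20644.1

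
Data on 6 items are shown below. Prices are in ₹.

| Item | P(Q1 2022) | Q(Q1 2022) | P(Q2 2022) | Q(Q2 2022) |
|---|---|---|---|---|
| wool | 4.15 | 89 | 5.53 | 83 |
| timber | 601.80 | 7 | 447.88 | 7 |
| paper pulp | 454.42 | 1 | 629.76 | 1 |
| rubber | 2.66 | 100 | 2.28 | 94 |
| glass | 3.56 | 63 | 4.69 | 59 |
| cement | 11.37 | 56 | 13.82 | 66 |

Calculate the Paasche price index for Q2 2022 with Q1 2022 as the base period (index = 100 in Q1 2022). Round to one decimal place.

90.4

Paasche price index uses current-period quantities as weights.
ΣP(Q2 2022)·Q(Q2 2022) = 5.53×83 + 447.88×7 + 629.76×1 + 2.28×94 + 4.69×59 + 13.82×66 = 458.99 + 3135.16 + 629.76 + 214.32 + 276.71 + 912.12 = 5627.06
ΣP(Q1 2022)·Q(Q2 2022) = 4.15×83 + 601.80×7 + 454.42×1 + 2.66×94 + 3.56×59 + 11.37×66 = 344.45 + 4212.6 + 454.42 + 250.04 + 210.04 + 750.42 = 6221.97
Index = 5627.06 / 6221.97 × 100 = 90.4386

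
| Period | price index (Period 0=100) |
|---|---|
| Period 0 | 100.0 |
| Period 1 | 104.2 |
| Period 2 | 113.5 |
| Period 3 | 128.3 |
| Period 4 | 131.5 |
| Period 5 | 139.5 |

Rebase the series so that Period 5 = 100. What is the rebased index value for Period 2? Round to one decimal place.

81.4

Rebased(Period 2) = 113.5 / 139.5 × 100 = 81.3620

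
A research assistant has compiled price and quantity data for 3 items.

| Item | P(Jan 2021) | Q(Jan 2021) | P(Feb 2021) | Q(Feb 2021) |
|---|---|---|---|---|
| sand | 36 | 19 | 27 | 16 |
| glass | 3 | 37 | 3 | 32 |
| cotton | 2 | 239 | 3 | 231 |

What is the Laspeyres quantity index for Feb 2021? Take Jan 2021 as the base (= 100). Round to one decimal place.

89.1

Laspeyres quantity index uses base-period prices as weights.
ΣP(Jan 2021)·Q(Feb 2021) = 36×16 + 3×32 + 2×231 = 576 + 96 + 462 = 1134
ΣP(Jan 2021)·Q(Jan 2021) = 36×19 + 3×37 + 2×239 = 684 + 111 + 478 = 1273
Index = 1134 / 1273 × 100 = 89.0809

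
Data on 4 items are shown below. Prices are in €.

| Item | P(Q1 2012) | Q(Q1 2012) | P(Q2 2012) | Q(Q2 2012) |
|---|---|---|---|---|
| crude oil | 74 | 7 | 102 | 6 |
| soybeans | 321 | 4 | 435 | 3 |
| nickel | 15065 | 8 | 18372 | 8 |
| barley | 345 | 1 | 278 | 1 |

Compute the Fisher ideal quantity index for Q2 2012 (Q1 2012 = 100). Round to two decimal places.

99.66

Laspeyres component (base-period weights):
ΣP(Q1 2012)Q(Q2 2012) = 74×6 + 321×3 + 15065×8 + 345×1 = 444 + 963 + 120520 + 345 = 122272
ΣP(Q1 2012)Q(Q1 2012) = 74×7 + 321×4 + 15065×8 + 345×1 = 518 + 1284 + 120520 + 345 = 122667
L = 122272 / 122667 × 100 = 99.6780
Paasche component (current-period weights):
ΣP(Q2 2012)Q(Q2 2012) = 102×6 + 435×3 + 18372×8 + 278×1 = 612 + 1305 + 146976 + 278 = 149171
ΣP(Q2 2012)Q(Q1 2012) = 102×7 + 435×4 + 18372×8 + 278×1 = 714 + 1740 + 146976 + 278 = 149708
P = 149171 / 149708 × 100 = 99.6413
Fisher = √(L × P) = √(99.6780 × 99.6413) = 99.6596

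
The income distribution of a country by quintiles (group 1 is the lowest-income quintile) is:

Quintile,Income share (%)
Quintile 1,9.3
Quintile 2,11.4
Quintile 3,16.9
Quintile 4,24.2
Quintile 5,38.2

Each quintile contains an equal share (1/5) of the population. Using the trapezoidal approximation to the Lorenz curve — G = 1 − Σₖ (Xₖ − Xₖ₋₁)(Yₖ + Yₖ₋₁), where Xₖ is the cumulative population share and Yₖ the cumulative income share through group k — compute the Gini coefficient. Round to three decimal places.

0.282

Cumulative income shares Yₖ: 0.0930, 0.2070, 0.3760, 0.6180, 1.0000
Σ (Xₖ−Xₖ₋₁)(Yₖ+Yₖ₋₁) = (1/5)(0.0930+0.0000) + (1/5)(0.2070+0.0930) + (1/5)(0.3760+0.2070) + (1/5)(0.6180+0.3760) + (1/5)(1.0000+0.6180)
  = 0.0186 + 0.0600 + 0.1166 + 0.1988 + 0.3236 = 0.7176
G = 1 − 0.7176 = 0.2824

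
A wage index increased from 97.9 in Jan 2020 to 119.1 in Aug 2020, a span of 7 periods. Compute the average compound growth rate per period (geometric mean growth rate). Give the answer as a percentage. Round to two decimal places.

Growth factor = (119.1/97.9)^(1/7) = (1.216547)^(1/7) = 1.028398
Growth rate = 1.028398 − 1 = 0.028398 = 2.8398%

2.84%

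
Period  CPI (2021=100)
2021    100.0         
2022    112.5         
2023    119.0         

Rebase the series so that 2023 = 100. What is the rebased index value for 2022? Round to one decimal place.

94.5

Rebased(2022) = 112.5 / 119.0 × 100 = 94.5378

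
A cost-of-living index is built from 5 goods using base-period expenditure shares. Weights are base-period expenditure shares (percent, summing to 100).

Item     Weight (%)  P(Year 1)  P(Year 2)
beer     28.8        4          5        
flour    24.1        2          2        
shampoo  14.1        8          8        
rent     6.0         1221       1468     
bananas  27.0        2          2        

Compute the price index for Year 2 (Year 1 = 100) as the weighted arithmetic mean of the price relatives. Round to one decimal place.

beer: 28.8 × (5/4) = 28.8 × 1.250000 = 36.0000
flour: 24.1 × (2/2) = 24.1 × 1.000000 = 24.1000
shampoo: 14.1 × (8/8) = 14.1 × 1.000000 = 14.1000
rent: 6.0 × (1468/1221) = 6.0 × 1.202293 = 7.2138
bananas: 27.0 × (2/2) = 27.0 × 1.000000 = 27.0000
Index = Σ wᵢ·(p₁ᵢ/p₀ᵢ) = 36.0000 + 24.1000 + 14.1000 + 7.2138 + 27.0000 = 108.4138

108.4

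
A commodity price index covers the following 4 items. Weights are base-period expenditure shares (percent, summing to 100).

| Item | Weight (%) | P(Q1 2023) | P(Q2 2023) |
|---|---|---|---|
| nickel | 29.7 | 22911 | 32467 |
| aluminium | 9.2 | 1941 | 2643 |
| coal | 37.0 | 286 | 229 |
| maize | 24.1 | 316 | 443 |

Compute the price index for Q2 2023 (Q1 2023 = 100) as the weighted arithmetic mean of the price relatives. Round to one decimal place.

118.0

nickel: 29.7 × (32467/22911) = 29.7 × 1.417092 = 42.0876
aluminium: 9.2 × (2643/1941) = 9.2 × 1.361669 = 12.5274
coal: 37.0 × (229/286) = 37.0 × 0.800699 = 29.6259
maize: 24.1 × (443/316) = 24.1 × 1.401899 = 33.7858
Index = Σ wᵢ·(p₁ᵢ/p₀ᵢ) = 42.0876 + 12.5274 + 29.6259 + 33.7858 = 118.0266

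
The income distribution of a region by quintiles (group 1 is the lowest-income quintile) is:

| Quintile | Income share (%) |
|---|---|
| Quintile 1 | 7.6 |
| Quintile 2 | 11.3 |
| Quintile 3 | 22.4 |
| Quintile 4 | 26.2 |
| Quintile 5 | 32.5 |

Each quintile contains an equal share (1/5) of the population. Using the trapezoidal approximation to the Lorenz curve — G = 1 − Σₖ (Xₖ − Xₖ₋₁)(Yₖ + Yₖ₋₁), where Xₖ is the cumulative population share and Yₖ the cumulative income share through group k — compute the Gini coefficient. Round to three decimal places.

0.259

Cumulative income shares Yₖ: 0.0760, 0.1890, 0.4130, 0.6750, 1.0000
Σ (Xₖ−Xₖ₋₁)(Yₖ+Yₖ₋₁) = (1/5)(0.0760+0.0000) + (1/5)(0.1890+0.0760) + (1/5)(0.4130+0.1890) + (1/5)(0.6750+0.4130) + (1/5)(1.0000+0.6750)
  = 0.0152 + 0.0530 + 0.1204 + 0.2176 + 0.3350 = 0.7412
G = 1 − 0.7412 = 0.2588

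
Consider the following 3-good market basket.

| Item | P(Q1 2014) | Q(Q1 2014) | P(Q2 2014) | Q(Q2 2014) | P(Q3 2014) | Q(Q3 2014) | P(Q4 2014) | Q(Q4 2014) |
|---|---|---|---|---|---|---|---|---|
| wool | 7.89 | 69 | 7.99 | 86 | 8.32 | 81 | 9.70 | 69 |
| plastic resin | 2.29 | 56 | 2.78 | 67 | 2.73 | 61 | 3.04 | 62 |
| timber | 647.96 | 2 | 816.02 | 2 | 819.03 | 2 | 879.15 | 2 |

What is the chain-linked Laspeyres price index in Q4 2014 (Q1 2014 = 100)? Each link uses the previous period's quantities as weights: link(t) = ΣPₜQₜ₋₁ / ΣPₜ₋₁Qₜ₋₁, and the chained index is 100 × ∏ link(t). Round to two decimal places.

132.47

Link Q1 2014→Q2 2014:
ΣP(Q2 2014)Q(Q1 2014) = 7.99×69 + 2.78×56 + 816.02×2 = 551.31 + 155.68 + 1632.04 = 2339.03
ΣP(Q1 2014)Q(Q1 2014) = 7.89×69 + 2.29×56 + 647.96×2 = 544.41 + 128.24 + 1295.92 = 1968.57
link = 2339.03/1968.57 = 1.188187
Link Q2 2014→Q3 2014:
ΣP(Q3 2014)Q(Q2 2014) = 8.32×86 + 2.73×67 + 819.03×2 = 715.52 + 182.91 + 1638.06 = 2536.49
ΣP(Q2 2014)Q(Q2 2014) = 7.99×86 + 2.78×67 + 816.02×2 = 687.14 + 186.26 + 1632.04 = 2505.44
link = 2536.49/2505.44 = 1.012393
Link Q3 2014→Q4 2014:
ΣP(Q4 2014)Q(Q3 2014) = 9.70×81 + 3.04×61 + 879.15×2 = 785.7 + 185.44 + 1758.3 = 2729.44
ΣP(Q3 2014)Q(Q3 2014) = 8.32×81 + 2.73×61 + 819.03×2 = 673.92 + 166.53 + 1638.06 = 2478.51
link = 2729.44/2478.51 = 1.101242
Chained index = 100 × 1.188187 × 1.012393 × 1.101242 = 132.4698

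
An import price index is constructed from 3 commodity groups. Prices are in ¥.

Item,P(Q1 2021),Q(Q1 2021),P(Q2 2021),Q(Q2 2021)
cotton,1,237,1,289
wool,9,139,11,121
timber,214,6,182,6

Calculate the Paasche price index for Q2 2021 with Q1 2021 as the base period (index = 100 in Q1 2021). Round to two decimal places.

Paasche price index uses current-period quantities as weights.
ΣP(Q2 2021)·Q(Q2 2021) = 1×289 + 11×121 + 182×6 = 289 + 1331 + 1092 = 2712
ΣP(Q1 2021)·Q(Q2 2021) = 1×289 + 9×121 + 214×6 = 289 + 1089 + 1284 = 2662
Index = 2712 / 2662 × 100 = 101.8783

101.88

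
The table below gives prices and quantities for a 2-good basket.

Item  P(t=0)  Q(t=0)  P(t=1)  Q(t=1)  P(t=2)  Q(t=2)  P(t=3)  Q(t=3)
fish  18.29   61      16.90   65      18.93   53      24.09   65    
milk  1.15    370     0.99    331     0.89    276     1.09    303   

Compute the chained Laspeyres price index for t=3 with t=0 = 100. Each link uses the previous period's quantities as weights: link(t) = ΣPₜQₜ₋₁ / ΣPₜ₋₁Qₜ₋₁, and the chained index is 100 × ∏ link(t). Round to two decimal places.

122.45

Link t=0→t=1:
ΣP(t=1)Q(t=0) = 16.90×61 + 0.99×370 = 1030.9 + 366.3 = 1397.2
ΣP(t=0)Q(t=0) = 18.29×61 + 1.15×370 = 1115.69 + 425.5 = 1541.19
link = 1397.2/1541.19 = 0.906572
Link t=1→t=2:
ΣP(t=2)Q(t=1) = 18.93×65 + 0.89×331 = 1230.45 + 294.59 = 1525.04
ΣP(t=1)Q(t=1) = 16.90×65 + 0.99×331 = 1098.5 + 327.69 = 1426.19
link = 1525.04/1426.19 = 1.069311
Link t=2→t=3:
ΣP(t=3)Q(t=2) = 24.09×53 + 1.09×276 = 1276.77 + 300.84 = 1577.61
ΣP(t=2)Q(t=2) = 18.93×53 + 0.89×276 = 1003.29 + 245.64 = 1248.93
link = 1577.61/1248.93 = 1.263169
Chained index = 100 × 0.906572 × 1.069311 × 1.263169 = 122.4525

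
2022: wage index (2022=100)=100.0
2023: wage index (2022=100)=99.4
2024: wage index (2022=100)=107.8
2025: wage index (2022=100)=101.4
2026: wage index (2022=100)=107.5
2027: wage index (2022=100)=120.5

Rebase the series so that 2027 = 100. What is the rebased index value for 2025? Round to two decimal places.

Rebased(2025) = 101.4 / 120.5 × 100 = 84.1494

84.15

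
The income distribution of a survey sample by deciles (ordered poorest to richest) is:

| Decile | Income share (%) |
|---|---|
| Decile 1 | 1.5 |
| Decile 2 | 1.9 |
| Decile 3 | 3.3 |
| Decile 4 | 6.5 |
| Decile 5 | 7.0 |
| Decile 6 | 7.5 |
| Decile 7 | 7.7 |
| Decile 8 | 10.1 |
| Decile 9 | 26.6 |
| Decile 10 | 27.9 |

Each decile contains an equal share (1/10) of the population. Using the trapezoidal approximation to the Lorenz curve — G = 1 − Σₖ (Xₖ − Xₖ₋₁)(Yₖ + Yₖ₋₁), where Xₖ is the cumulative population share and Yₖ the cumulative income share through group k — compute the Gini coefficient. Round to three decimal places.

0.449

Cumulative income shares Yₖ: 0.0150, 0.0340, 0.0670, 0.1320, 0.2020, 0.2770, 0.3540, 0.4550, 0.7210, 1.0000
Σ (Xₖ−Xₖ₋₁)(Yₖ+Yₖ₋₁) = (1/10)(0.0150+0.0000) + (1/10)(0.0340+0.0150) + (1/10)(0.0670+0.0340) + (1/10)(0.1320+0.0670) + (1/10)(0.2020+0.1320) + (1/10)(0.2770+0.2020) + (1/10)(0.3540+0.2770) + (1/10)(0.4550+0.3540) + (1/10)(0.7210+0.4550) + (1/10)(1.0000+0.7210)
  = 0.0015 + 0.0049 + 0.0101 + 0.0199 + 0.0334 + 0.0479 + 0.0631 + 0.0809 + 0.1176 + 0.1721 = 0.5514
G = 1 − 0.5514 = 0.4486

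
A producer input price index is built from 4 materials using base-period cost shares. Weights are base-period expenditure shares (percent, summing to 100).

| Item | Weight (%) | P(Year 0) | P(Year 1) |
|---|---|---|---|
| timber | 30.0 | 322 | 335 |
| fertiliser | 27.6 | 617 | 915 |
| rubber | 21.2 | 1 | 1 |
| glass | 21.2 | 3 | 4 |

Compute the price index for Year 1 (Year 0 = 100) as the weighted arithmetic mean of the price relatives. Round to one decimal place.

121.6

timber: 30.0 × (335/322) = 30.0 × 1.040373 = 31.2112
fertiliser: 27.6 × (915/617) = 27.6 × 1.482982 = 40.9303
rubber: 21.2 × (1/1) = 21.2 × 1.000000 = 21.2000
glass: 21.2 × (4/3) = 21.2 × 1.333333 = 28.2667
Index = Σ wᵢ·(p₁ᵢ/p₀ᵢ) = 31.2112 + 40.9303 + 21.2000 + 28.2667 = 121.6082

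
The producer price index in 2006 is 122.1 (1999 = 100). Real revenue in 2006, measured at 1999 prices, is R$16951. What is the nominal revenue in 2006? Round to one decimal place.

20697.2

Nominal = Real × (Index/100) = 16951 × (122.1/100)
        = 16951 × 1.221 = 20697.1710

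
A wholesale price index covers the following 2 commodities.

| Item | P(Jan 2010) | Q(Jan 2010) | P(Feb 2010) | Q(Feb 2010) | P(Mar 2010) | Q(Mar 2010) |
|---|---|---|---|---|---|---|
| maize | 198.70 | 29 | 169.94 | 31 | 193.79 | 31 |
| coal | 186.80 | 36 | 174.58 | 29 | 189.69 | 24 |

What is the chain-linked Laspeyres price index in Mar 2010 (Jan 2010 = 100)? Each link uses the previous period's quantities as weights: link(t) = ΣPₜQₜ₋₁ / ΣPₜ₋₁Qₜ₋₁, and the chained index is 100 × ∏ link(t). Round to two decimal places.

Link Jan 2010→Feb 2010:
ΣP(Feb 2010)Q(Jan 2010) = 169.94×29 + 174.58×36 = 4928.26 + 6284.88 = 11213.14
ΣP(Jan 2010)Q(Jan 2010) = 198.70×29 + 186.80×36 = 5762.3 + 6724.8 = 12487.1
link = 11213.14/12487.1 = 0.897978
Link Feb 2010→Mar 2010:
ΣP(Mar 2010)Q(Feb 2010) = 193.79×31 + 189.69×29 = 6007.49 + 5501.01 = 11508.5
ΣP(Feb 2010)Q(Feb 2010) = 169.94×31 + 174.58×29 = 5268.14 + 5062.82 = 10330.96
link = 11508.5/10330.96 = 1.113982
Chained index = 100 × 0.897978 × 1.113982 = 100.0331

100.03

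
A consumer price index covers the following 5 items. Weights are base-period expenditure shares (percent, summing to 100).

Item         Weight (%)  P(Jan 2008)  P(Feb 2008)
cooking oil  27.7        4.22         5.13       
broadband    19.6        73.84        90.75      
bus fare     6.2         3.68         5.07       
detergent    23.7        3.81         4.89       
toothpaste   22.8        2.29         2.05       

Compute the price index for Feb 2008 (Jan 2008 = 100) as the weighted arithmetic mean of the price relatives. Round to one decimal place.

117.1

cooking oil: 27.7 × (5.13/4.22) = 27.7 × 1.215640 = 33.6732
broadband: 19.6 × (90.75/73.84) = 19.6 × 1.229009 = 24.0886
bus fare: 6.2 × (5.07/3.68) = 6.2 × 1.377717 = 8.5418
detergent: 23.7 × (4.89/3.81) = 23.7 × 1.283465 = 30.4181
toothpaste: 22.8 × (2.05/2.29) = 22.8 × 0.895197 = 20.4105
Index = Σ wᵢ·(p₁ᵢ/p₀ᵢ) = 33.6732 + 24.0886 + 8.5418 + 30.4181 + 20.4105 = 117.1322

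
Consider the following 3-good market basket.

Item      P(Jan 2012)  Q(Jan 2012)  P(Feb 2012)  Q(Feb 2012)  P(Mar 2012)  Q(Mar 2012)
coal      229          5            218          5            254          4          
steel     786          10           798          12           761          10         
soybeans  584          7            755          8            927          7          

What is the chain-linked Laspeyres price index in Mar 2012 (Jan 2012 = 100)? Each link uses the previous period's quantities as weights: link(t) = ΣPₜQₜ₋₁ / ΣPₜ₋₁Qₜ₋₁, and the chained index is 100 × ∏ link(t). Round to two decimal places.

Link Jan 2012→Feb 2012:
ΣP(Feb 2012)Q(Jan 2012) = 218×5 + 798×10 + 755×7 = 1090 + 7980 + 5285 = 14355
ΣP(Jan 2012)Q(Jan 2012) = 229×5 + 786×10 + 584×7 = 1145 + 7860 + 4088 = 13093
link = 14355/13093 = 1.096387
Link Feb 2012→Mar 2012:
ΣP(Mar 2012)Q(Feb 2012) = 254×5 + 761×12 + 927×8 = 1270 + 9132 + 7416 = 17818
ΣP(Feb 2012)Q(Feb 2012) = 218×5 + 798×12 + 755×8 = 1090 + 9576 + 6040 = 16706
link = 17818/16706 = 1.066563
Chained index = 100 × 1.096387 × 1.066563 = 116.9366

116.94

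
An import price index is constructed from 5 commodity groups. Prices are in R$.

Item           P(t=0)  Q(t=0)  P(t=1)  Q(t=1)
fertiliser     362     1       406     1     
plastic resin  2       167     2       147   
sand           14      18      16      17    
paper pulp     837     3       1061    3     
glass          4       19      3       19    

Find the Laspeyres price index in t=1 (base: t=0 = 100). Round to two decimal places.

120.74

Laspeyres price index uses base-period quantities as weights.
ΣP(t=1)·Q(t=0) = 406×1 + 2×167 + 16×18 + 1061×3 + 3×19 = 406 + 334 + 288 + 3183 + 57 = 4268
ΣP(t=0)·Q(t=0) = 362×1 + 2×167 + 14×18 + 837×3 + 4×19 = 362 + 334 + 252 + 2511 + 76 = 3535
Index = 4268 / 3535 × 100 = 120.7355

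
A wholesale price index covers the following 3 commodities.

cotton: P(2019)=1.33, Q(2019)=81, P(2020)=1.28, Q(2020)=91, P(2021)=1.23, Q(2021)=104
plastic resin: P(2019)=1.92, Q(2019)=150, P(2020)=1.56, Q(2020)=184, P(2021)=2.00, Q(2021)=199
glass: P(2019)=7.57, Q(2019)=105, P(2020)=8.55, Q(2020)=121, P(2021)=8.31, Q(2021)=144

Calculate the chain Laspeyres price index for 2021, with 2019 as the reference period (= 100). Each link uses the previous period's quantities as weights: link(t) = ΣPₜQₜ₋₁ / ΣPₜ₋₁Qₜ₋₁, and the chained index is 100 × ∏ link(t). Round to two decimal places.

107.19

Link 2019→2020:
ΣP(2020)Q(2019) = 1.28×81 + 1.56×150 + 8.55×105 = 103.68 + 234 + 897.75 = 1235.43
ΣP(2019)Q(2019) = 1.33×81 + 1.92×150 + 7.57×105 = 107.73 + 288 + 794.85 = 1190.58
link = 1235.43/1190.58 = 1.037671
Link 2020→2021:
ΣP(2021)Q(2020) = 1.23×91 + 2.00×184 + 8.31×121 = 111.93 + 368 + 1005.51 = 1485.44
ΣP(2020)Q(2020) = 1.28×91 + 1.56×184 + 8.55×121 = 116.48 + 287.04 + 1034.55 = 1438.07
link = 1485.44/1438.07 = 1.032940
Chained index = 100 × 1.037671 × 1.032940 = 107.1852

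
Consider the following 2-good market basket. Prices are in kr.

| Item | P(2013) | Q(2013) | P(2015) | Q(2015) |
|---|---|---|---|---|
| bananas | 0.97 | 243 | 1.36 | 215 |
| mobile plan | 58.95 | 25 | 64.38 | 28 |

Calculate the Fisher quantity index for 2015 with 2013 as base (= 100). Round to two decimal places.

108.37

Laspeyres component (base-period weights):
ΣP(2013)Q(2015) = 0.97×215 + 58.95×28 = 208.55 + 1650.6 = 1859.15
ΣP(2013)Q(2013) = 0.97×243 + 58.95×25 = 235.71 + 1473.75 = 1709.46
L = 1859.15 / 1709.46 × 100 = 108.7566
Paasche component (current-period weights):
ΣP(2015)Q(2015) = 1.36×215 + 64.38×28 = 292.4 + 1802.64 = 2095.04
ΣP(2015)Q(2013) = 1.36×243 + 64.38×25 = 330.48 + 1609.5 = 1939.98
P = 2095.04 / 1939.98 × 100 = 107.9929
Fisher = √(L × P) = √(108.7566 × 107.9929) = 108.3740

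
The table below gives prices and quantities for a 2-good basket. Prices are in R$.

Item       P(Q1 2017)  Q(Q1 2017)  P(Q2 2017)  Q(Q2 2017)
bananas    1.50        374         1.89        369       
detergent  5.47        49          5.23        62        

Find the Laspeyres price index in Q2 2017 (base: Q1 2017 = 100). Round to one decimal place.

Laspeyres price index uses base-period quantities as weights.
ΣP(Q2 2017)·Q(Q1 2017) = 1.89×374 + 5.23×49 = 706.86 + 256.27 = 963.13
ΣP(Q1 2017)·Q(Q1 2017) = 1.50×374 + 5.47×49 = 561 + 268.03 = 829.03
Index = 963.13 / 829.03 × 100 = 116.1755

116.2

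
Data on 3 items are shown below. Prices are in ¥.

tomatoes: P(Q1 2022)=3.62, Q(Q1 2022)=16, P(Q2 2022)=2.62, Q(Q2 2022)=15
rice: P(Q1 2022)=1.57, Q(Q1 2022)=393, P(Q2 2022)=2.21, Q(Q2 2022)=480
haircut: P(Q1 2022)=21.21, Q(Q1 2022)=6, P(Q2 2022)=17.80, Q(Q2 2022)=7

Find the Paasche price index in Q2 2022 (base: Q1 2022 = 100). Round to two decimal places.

Paasche price index uses current-period quantities as weights.
ΣP(Q2 2022)·Q(Q2 2022) = 2.62×15 + 2.21×480 + 17.80×7 = 39.3 + 1060.8 + 124.6 = 1224.7
ΣP(Q1 2022)·Q(Q2 2022) = 3.62×15 + 1.57×480 + 21.21×7 = 54.3 + 753.6 + 148.47 = 956.37
Index = 1224.7 / 956.37 × 100 = 128.0571

128.06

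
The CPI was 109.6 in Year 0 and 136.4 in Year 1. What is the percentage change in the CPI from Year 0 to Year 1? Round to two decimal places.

Change = (136.4 − 109.6) / 109.6 × 100
       = 26.8 / 109.6 × 100 = 24.4526%

24.45%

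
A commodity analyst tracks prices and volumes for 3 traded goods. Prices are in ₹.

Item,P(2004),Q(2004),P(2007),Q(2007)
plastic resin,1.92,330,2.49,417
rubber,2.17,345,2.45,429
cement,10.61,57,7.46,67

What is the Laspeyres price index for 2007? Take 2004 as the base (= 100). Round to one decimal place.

105.3

Laspeyres price index uses base-period quantities as weights.
ΣP(2007)·Q(2004) = 2.49×330 + 2.45×345 + 7.46×57 = 821.7 + 845.25 + 425.22 = 2092.17
ΣP(2004)·Q(2004) = 1.92×330 + 2.17×345 + 10.61×57 = 633.6 + 748.65 + 604.77 = 1987.02
Index = 2092.17 / 1987.02 × 100 = 105.2918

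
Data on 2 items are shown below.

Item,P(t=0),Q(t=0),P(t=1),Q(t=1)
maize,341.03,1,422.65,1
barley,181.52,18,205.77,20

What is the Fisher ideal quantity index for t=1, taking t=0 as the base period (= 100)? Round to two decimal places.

Laspeyres component (base-period weights):
ΣP(t=0)Q(t=1) = 341.03×1 + 181.52×20 = 341.03 + 3630.4 = 3971.43
ΣP(t=0)Q(t=0) = 341.03×1 + 181.52×18 = 341.03 + 3267.36 = 3608.39
L = 3971.43 / 3608.39 × 100 = 110.0610
Paasche component (current-period weights):
ΣP(t=1)Q(t=1) = 422.65×1 + 205.77×20 = 422.65 + 4115.4 = 4538.05
ΣP(t=1)Q(t=0) = 422.65×1 + 205.77×18 = 422.65 + 3703.86 = 4126.51
P = 4538.05 / 4126.51 × 100 = 109.9731
Fisher = √(L × P) = √(110.0610 × 109.9731) = 110.0170

110.02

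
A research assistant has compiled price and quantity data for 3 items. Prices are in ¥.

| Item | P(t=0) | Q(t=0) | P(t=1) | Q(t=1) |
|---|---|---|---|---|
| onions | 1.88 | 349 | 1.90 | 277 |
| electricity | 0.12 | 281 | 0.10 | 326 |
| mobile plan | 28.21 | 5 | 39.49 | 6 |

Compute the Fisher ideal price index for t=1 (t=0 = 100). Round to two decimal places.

Laspeyres component (base-period weights):
ΣP(t=1)Q(t=0) = 1.90×349 + 0.10×281 + 39.49×5 = 663.1 + 28.1 + 197.45 = 888.65
ΣP(t=0)Q(t=0) = 1.88×349 + 0.12×281 + 28.21×5 = 656.12 + 33.72 + 141.05 = 830.89
L = 888.65 / 830.89 × 100 = 106.9516
Paasche component (current-period weights):
ΣP(t=1)Q(t=1) = 1.90×277 + 0.10×326 + 39.49×6 = 526.3 + 32.6 + 236.94 = 795.84
ΣP(t=0)Q(t=1) = 1.88×277 + 0.12×326 + 28.21×6 = 520.76 + 39.12 + 169.26 = 729.14
P = 795.84 / 729.14 × 100 = 109.1478
Fisher = √(L × P) = √(106.9516 × 109.1478) = 108.0441

108.04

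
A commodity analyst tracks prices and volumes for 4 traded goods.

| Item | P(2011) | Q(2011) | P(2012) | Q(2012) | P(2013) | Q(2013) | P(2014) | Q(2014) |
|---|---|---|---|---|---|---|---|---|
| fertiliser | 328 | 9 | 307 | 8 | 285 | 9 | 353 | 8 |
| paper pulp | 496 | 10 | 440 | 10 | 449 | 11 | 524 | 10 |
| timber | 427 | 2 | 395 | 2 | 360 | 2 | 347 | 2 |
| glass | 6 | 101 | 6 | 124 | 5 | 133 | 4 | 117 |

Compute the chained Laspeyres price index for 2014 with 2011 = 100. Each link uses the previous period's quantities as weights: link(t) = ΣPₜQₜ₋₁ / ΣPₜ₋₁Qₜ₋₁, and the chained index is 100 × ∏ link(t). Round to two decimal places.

Link 2011→2012:
ΣP(2012)Q(2011) = 307×9 + 440×10 + 395×2 + 6×101 = 2763 + 4400 + 790 + 606 = 8559
ΣP(2011)Q(2011) = 328×9 + 496×10 + 427×2 + 6×101 = 2952 + 4960 + 854 + 606 = 9372
link = 8559/9372 = 0.913252
Link 2012→2013:
ΣP(2013)Q(2012) = 285×8 + 449×10 + 360×2 + 5×124 = 2280 + 4490 + 720 + 620 = 8110
ΣP(2012)Q(2012) = 307×8 + 440×10 + 395×2 + 6×124 = 2456 + 4400 + 790 + 744 = 8390
link = 8110/8390 = 0.966627
Link 2013→2014:
ΣP(2014)Q(2013) = 353×9 + 524×11 + 347×2 + 4×133 = 3177 + 5764 + 694 + 532 = 10167
ΣP(2013)Q(2013) = 285×9 + 449×11 + 360×2 + 5×133 = 2565 + 4939 + 720 + 665 = 8889
link = 10167/8889 = 1.143773
Chained index = 100 × 0.913252 × 0.966627 × 1.143773 = 100.9693

100.97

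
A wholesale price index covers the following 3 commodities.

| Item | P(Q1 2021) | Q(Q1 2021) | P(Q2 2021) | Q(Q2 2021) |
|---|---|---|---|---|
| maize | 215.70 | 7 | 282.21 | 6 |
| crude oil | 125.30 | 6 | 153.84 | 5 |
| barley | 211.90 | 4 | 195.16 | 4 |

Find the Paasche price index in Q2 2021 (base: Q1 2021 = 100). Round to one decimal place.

117.2

Paasche price index uses current-period quantities as weights.
ΣP(Q2 2021)·Q(Q2 2021) = 282.21×6 + 153.84×5 + 195.16×4 = 1693.26 + 769.2 + 780.64 = 3243.1
ΣP(Q1 2021)·Q(Q2 2021) = 215.70×6 + 125.30×5 + 211.90×4 = 1294.2 + 626.5 + 847.6 = 2768.3
Index = 3243.1 / 2768.3 × 100 = 117.1513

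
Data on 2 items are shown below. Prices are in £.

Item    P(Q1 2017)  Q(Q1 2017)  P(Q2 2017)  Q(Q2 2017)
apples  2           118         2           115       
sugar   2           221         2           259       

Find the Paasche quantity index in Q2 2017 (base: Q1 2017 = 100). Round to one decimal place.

110.3

Paasche quantity index uses current-period prices as weights.
ΣP(Q2 2017)·Q(Q2 2017) = 2×115 + 2×259 = 230 + 518 = 748
ΣP(Q2 2017)·Q(Q1 2017) = 2×118 + 2×221 = 236 + 442 = 678
Index = 748 / 678 × 100 = 110.3245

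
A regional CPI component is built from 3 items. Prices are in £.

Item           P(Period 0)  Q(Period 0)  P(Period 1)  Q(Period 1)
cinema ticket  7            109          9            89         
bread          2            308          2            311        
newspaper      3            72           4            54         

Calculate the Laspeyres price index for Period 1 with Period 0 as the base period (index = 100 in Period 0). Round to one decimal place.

118.2

Laspeyres price index uses base-period quantities as weights.
ΣP(Period 1)·Q(Period 0) = 9×109 + 2×308 + 4×72 = 981 + 616 + 288 = 1885
ΣP(Period 0)·Q(Period 0) = 7×109 + 2×308 + 3×72 = 763 + 616 + 216 = 1595
Index = 1885 / 1595 × 100 = 118.1818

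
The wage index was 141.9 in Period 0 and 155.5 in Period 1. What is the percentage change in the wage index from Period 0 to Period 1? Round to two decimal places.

Change = (155.5 − 141.9) / 141.9 × 100
       = 13.6 / 141.9 × 100 = 9.5842%

9.58%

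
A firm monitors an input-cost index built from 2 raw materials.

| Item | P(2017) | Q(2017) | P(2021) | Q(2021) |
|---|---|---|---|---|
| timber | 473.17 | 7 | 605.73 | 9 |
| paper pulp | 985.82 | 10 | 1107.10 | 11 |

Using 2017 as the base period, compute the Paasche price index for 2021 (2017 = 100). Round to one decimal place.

Paasche price index uses current-period quantities as weights.
ΣP(2021)·Q(2021) = 605.73×9 + 1107.10×11 = 5451.57 + 12178.1 = 17629.67
ΣP(2017)·Q(2021) = 473.17×9 + 985.82×11 = 4258.53 + 10844.02 = 15102.55
Index = 17629.67 / 15102.55 × 100 = 116.7331

116.7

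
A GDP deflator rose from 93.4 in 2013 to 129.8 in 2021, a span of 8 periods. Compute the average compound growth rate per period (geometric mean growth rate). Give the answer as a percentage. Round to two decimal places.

Growth factor = (129.8/93.4)^(1/8) = (1.389722)^(1/8) = 1.041996
Growth rate = 1.041996 − 1 = 0.041996 = 4.1996%

4.20%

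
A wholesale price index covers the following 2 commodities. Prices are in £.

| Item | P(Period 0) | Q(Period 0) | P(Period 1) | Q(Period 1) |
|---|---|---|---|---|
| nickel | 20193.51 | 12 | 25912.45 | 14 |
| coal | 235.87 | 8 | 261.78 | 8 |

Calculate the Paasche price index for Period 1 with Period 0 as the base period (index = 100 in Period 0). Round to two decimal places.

Paasche price index uses current-period quantities as weights.
ΣP(Period 1)·Q(Period 1) = 25912.45×14 + 261.78×8 = 362774.3 + 2094.24 = 364868.54
ΣP(Period 0)·Q(Period 1) = 20193.51×14 + 235.87×8 = 282709.14 + 1886.96 = 284596.1
Index = 364868.54 / 284596.1 × 100 = 128.2057

128.21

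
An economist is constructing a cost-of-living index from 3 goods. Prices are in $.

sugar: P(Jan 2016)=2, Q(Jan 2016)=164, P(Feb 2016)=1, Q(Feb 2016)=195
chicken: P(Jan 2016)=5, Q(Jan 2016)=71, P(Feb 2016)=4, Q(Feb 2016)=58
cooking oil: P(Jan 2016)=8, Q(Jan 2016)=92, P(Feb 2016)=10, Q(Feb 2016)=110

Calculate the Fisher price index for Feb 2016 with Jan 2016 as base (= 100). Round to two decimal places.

97.14

Laspeyres component (base-period weights):
ΣP(Feb 2016)Q(Jan 2016) = 1×164 + 4×71 + 10×92 = 164 + 284 + 920 = 1368
ΣP(Jan 2016)Q(Jan 2016) = 2×164 + 5×71 + 8×92 = 328 + 355 + 736 = 1419
L = 1368 / 1419 × 100 = 96.4059
Paasche component (current-period weights):
ΣP(Feb 2016)Q(Feb 2016) = 1×195 + 4×58 + 10×110 = 195 + 232 + 1100 = 1527
ΣP(Jan 2016)Q(Feb 2016) = 2×195 + 5×58 + 8×110 = 390 + 290 + 880 = 1560
P = 1527 / 1560 × 100 = 97.8846
Fisher = √(L × P) = √(96.4059 × 97.8846) = 97.1425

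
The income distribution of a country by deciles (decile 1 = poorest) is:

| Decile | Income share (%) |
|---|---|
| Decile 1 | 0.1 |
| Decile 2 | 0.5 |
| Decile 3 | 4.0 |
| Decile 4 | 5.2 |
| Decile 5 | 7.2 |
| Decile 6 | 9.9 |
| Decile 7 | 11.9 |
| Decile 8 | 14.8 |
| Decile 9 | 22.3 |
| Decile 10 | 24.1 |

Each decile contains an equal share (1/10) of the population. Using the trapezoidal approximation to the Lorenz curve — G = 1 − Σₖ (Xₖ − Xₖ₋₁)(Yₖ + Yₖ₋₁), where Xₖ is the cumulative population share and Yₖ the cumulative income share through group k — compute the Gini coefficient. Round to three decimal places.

Cumulative income shares Yₖ: 0.0010, 0.0060, 0.0460, 0.0980, 0.1700, 0.2690, 0.3880, 0.5360, 0.7590, 1.0000
Σ (Xₖ−Xₖ₋₁)(Yₖ+Yₖ₋₁) = (1/10)(0.0010+0.0000) + (1/10)(0.0060+0.0010) + (1/10)(0.0460+0.0060) + (1/10)(0.0980+0.0460) + (1/10)(0.1700+0.0980) + (1/10)(0.2690+0.1700) + (1/10)(0.3880+0.2690) + (1/10)(0.5360+0.3880) + (1/10)(0.7590+0.5360) + (1/10)(1.0000+0.7590)
  = 0.0001 + 0.0007 + 0.0052 + 0.0144 + 0.0268 + 0.0439 + 0.0657 + 0.0924 + 0.1295 + 0.1759 = 0.5546
G = 1 − 0.5546 = 0.4454

0.445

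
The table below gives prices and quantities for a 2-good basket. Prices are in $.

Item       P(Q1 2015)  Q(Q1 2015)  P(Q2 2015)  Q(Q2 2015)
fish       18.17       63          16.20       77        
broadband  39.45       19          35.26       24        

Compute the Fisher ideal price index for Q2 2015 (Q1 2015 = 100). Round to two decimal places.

Laspeyres component (base-period weights):
ΣP(Q2 2015)Q(Q1 2015) = 16.20×63 + 35.26×19 = 1020.6 + 669.94 = 1690.54
ΣP(Q1 2015)Q(Q1 2015) = 18.17×63 + 39.45×19 = 1144.71 + 749.55 = 1894.26
L = 1690.54 / 1894.26 × 100 = 89.2454
Paasche component (current-period weights):
ΣP(Q2 2015)Q(Q2 2015) = 16.20×77 + 35.26×24 = 1247.4 + 846.24 = 2093.64
ΣP(Q1 2015)Q(Q2 2015) = 18.17×77 + 39.45×24 = 1399.09 + 946.8 = 2345.89
P = 2093.64 / 2345.89 × 100 = 89.2472
Fisher = √(L × P) = √(89.2454 × 89.2472) = 89.2463

89.25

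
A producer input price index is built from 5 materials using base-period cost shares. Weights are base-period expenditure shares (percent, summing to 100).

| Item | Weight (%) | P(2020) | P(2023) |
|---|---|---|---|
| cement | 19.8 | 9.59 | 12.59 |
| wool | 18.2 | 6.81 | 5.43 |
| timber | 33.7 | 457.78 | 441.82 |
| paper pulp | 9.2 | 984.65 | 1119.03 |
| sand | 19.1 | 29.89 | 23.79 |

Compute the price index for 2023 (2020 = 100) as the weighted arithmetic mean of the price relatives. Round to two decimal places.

98.69

cement: 19.8 × (12.59/9.59) = 19.8 × 1.312826 = 25.9940
wool: 18.2 × (5.43/6.81) = 18.2 × 0.797357 = 14.5119
timber: 33.7 × (441.82/457.78) = 33.7 × 0.965136 = 32.5251
paper pulp: 9.2 × (1119.03/984.65) = 9.2 × 1.136475 = 10.4556
sand: 19.1 × (23.79/29.89) = 19.1 × 0.795918 = 15.2020
Index = Σ wᵢ·(p₁ᵢ/p₀ᵢ) = 25.9940 + 14.5119 + 32.5251 + 10.4556 + 15.2020 = 98.6885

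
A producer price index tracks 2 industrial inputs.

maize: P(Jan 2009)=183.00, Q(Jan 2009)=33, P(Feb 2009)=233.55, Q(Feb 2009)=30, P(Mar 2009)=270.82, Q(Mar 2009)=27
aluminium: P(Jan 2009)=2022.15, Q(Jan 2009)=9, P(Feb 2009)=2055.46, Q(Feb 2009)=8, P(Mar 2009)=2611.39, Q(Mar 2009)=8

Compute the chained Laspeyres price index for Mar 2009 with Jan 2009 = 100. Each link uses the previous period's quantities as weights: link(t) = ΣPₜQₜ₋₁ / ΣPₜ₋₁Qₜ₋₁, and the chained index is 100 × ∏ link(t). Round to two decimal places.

Link Jan 2009→Feb 2009:
ΣP(Feb 2009)Q(Jan 2009) = 233.55×33 + 2055.46×9 = 7707.15 + 18499.14 = 26206.29
ΣP(Jan 2009)Q(Jan 2009) = 183.00×33 + 2022.15×9 = 6039 + 18199.35 = 24238.35
link = 26206.29/24238.35 = 1.081191
Link Feb 2009→Mar 2009:
ΣP(Mar 2009)Q(Feb 2009) = 270.82×30 + 2611.39×8 = 8124.6 + 20891.12 = 29015.72
ΣP(Feb 2009)Q(Feb 2009) = 233.55×30 + 2055.46×8 = 7006.5 + 16443.68 = 23450.18
link = 29015.72/23450.18 = 1.237335
Chained index = 100 × 1.081191 × 1.237335 = 133.7795

133.78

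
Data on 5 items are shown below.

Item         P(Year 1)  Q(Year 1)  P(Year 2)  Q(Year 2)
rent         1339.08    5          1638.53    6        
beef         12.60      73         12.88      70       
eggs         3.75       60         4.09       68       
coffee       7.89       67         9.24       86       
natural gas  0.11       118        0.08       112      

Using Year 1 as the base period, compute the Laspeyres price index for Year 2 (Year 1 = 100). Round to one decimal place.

119.4

Laspeyres price index uses base-period quantities as weights.
ΣP(Year 2)·Q(Year 1) = 1638.53×5 + 12.88×73 + 4.09×60 + 9.24×67 + 0.08×118 = 8192.65 + 940.24 + 245.4 + 619.08 + 9.44 = 10006.81
ΣP(Year 1)·Q(Year 1) = 1339.08×5 + 12.60×73 + 3.75×60 + 7.89×67 + 0.11×118 = 6695.4 + 919.8 + 225 + 528.63 + 12.98 = 8381.81
Index = 10006.81 / 8381.81 × 100 = 119.3872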